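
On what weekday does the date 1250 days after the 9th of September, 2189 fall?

Sunday

Sep 9, 2189 is a Wednesday.
1250 mod 7 = 4, so 1250 days after a Wednesday is Wednesday + 4 = Sunday.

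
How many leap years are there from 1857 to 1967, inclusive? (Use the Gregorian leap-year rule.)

26

Multiples of 4 in [1857,1967]: 27.
Of those, multiples of 100: 1 (not leap unless ÷400).
Multiples of 400: 0.
Leap years = 27 − 1 + 0 = 26.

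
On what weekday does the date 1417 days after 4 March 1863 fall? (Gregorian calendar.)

Mar 4, 1863 is a Wednesday.
1417 mod 7 = 3, so 1417 days after a Wednesday is Wednesday + 3 = Saturday.

Saturday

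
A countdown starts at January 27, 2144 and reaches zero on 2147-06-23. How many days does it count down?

1243

Jan 27, 2144 → Jan 27, 2145: 366 days (Feb 29, 2144 is in that span).
Jan 27, 2145 → Jan 27, 2146: 365 days.
Jan 27, 2146 → Jan 27, 2147: 365 days.
Jan 27, 2147 → Feb 27, 2147: 31 days (January has 31).
Feb 27, 2147 → Mar 27, 2147: 28 days (February has 28).
Mar 27, 2147 → Apr 27, 2147: 31 days (March has 31).
Apr 27, 2147 → May 27, 2147: 30 days (April has 30).
May 27, 2147 → Jun 23, 2147: 27 days.
Total: 1243 days.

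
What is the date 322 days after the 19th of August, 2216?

Aug has 31 days: +13 → Sep 1, 2216 (309 left).
Sep has 30 days: +30 → Oct 1, 2216 (279 left).
Oct has 31 days: +31 → Nov 1, 2216 (248 left).
Nov has 30 days: +30 → Dec 1, 2216 (218 left).
Dec has 31 days: +31 → Jan 1, 2217 (187 left).
Jan has 31 days: +31 → Feb 1, 2217 (156 left).
Feb has 28 days: +28 → Mar 1, 2217 (128 left).
Mar has 31 days: +31 → Apr 1, 2217 (97 left).
Apr has 30 days: +30 → May 1, 2217 (67 left).
May has 31 days: +31 → Jun 1, 2217 (36 left).
Jun has 30 days: +30 → Jul 1, 2217 (6 left).
+6 → Jul 7, 2217.

July 7, 2217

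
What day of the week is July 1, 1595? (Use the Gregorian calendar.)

Doomsday rule: the anchor day for the 1500s is Wednesday. For year 95: 95÷12 = 7 r 11, and 11÷4 = 2, so 7+11+2 = 20.
Wednesday + 20 ≡ Tuesday — that's 1595's doomsday.
In July the doomsday date is Jul 11.
Jul 1 is 10 days before Jul 11; 10 mod 7 = 3, so Tuesday − 3 = Saturday.

Saturday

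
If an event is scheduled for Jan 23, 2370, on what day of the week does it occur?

Doomsday rule: the anchor day for the 2300s is Wednesday. For year 70: 70÷12 = 5 r 10, and 10÷4 = 2, so 5+10+2 = 17.
Wednesday + 17 ≡ Saturday — that's 2370's doomsday.
In January the doomsday date is Jan 3 (2370 is not a leap year).
Jan 23 is 20 days after Jan 3; 20 mod 7 = 6, so Saturday + 6 = Friday.

Friday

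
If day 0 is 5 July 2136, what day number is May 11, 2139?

1040

Jul 5, 2136 → Jul 5, 2137: 365 days.
Jul 5, 2137 → Jul 5, 2138: 365 days.
Jul 5, 2138 → Aug 5, 2138: 31 days (July has 31).
Aug 5, 2138 → Sep 5, 2138: 31 days (August has 31).
Sep 5, 2138 → Oct 5, 2138: 30 days (September has 30).
Oct 5, 2138 → Nov 5, 2138: 31 days (October has 31).
Nov 5, 2138 → Dec 5, 2138: 30 days (November has 30).
Dec 5, 2138 → Jan 5, 2139: 31 days (December has 31).
Jan 5, 2139 → Feb 5, 2139: 31 days (January has 31).
Feb 5, 2139 → Mar 5, 2139: 28 days (February has 28).
Mar 5, 2139 → Apr 5, 2139: 31 days (March has 31).
Apr 5, 2139 → May 5, 2139: 30 days (April has 30).
May 5, 2139 → May 11, 2139: 6 days.
Total: 1040 days.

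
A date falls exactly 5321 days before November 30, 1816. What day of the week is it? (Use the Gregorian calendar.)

Friday

Nov 30, 1816 is a Saturday.
5321 mod 7 = 1, so 5321 days before a Saturday is Saturday − 1 = Friday.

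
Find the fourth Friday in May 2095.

May 27, 2095

May 1, 2095 is a Sunday.
The first Friday is therefore May 6 (5 days later).
The fourth Friday is 6 + 3×7 = May 27.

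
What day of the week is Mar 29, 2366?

Tuesday

Doomsday rule: the anchor day for the 2300s is Wednesday. For year 66: 66÷12 = 5 r 6, and 6÷4 = 1, so 5+6+1 = 12.
Wednesday + 12 ≡ Monday — that's 2366's doomsday.
In March the doomsday date is Mar 14.
Mar 29 is 15 days after Mar 14; 15 mod 7 = 1, so Monday + 1 = Tuesday.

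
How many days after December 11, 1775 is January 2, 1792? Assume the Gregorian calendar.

5866

Dec 11, 1775 → Dec 11, 1776: 366 days (Feb 29, 1776 is in that span).
Dec 11, 1776 → Dec 11, 1777: 365 days.
Dec 11, 1777 → Dec 11, 1778: 365 days.
Dec 11, 1778 → Dec 11, 1779: 365 days.
Dec 11, 1779 → Dec 11, 1780: 366 days (Feb 29, 1780 is in that span).
Dec 11, 1780 → Dec 11, 1781: 365 days.
Dec 11, 1781 → Dec 11, 1782: 365 days.
Dec 11, 1782 → Dec 11, 1783: 365 days.
Dec 11, 1783 → Dec 11, 1784: 366 days (Feb 29, 1784 is in that span).
Dec 11, 1784 → Dec 11, 1785: 365 days.
Dec 11, 1785 → Dec 11, 1786: 365 days.
Dec 11, 1786 → Dec 11, 1787: 365 days.
Dec 11, 1787 → Dec 11, 1788: 366 days (Feb 29, 1788 is in that span).
Dec 11, 1788 → Dec 11, 1789: 365 days.
Dec 11, 1789 → Dec 11, 1790: 365 days.
Dec 11, 1790 → Jan 11, 1791: 31 days (December has 31).
Jan 11, 1791 → Feb 11, 1791: 31 days (January has 31).
Feb 11, 1791 → Mar 11, 1791: 28 days (February has 28).
Mar 11, 1791 → Apr 11, 1791: 31 days (March has 31).
Apr 11, 1791 → May 11, 1791: 30 days (April has 30).
May 11, 1791 → Jun 11, 1791: 31 days (May has 31).
Jun 11, 1791 → Jul 11, 1791: 30 days (June has 30).
Jul 11, 1791 → Aug 11, 1791: 31 days (July has 31).
Aug 11, 1791 → Sep 11, 1791: 31 days (August has 31).
Sep 11, 1791 → Oct 11, 1791: 30 days (September has 30).
Oct 11, 1791 → Nov 11, 1791: 31 days (October has 31).
Nov 11, 1791 → Dec 11, 1791: 30 days (November has 30).
Dec 11, 1791 → Jan 2, 1792: 22 days.
Total: 5866 days.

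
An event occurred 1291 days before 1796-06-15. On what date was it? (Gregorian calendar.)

−366 (one year; includes Feb 29, 1796) → Jun 15, 1795 (925 left).
−365 (one year) → Jun 15, 1794 (560 left).
−365 (one year) → Jun 15, 1793 (195 left).
−15 → May 31, 1793 (end of May, 31 days; 180 left).
−31 → Apr 30, 1793 (end of Apr, 30 days; 149 left).
−30 → Mar 31, 1793 (end of Mar, 31 days; 119 left).
−31 → Feb 28, 1793 (end of Feb, 28 days; 88 left).
−28 → Jan 31, 1793 (end of Jan, 31 days; 60 left).
−31 → Dec 31, 1792 (end of Dec, 31 days; 29 left).
−29 → Dec 2, 1792.

December 2, 1792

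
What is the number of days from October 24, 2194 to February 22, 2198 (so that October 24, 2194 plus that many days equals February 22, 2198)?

Oct 24, 2194 → Oct 24, 2195: 365 days.
Oct 24, 2195 → Oct 24, 2196: 366 days (Feb 29, 2196 is in that span).
Oct 24, 2196 → Oct 24, 2197: 365 days.
Oct 24, 2197 → Nov 24, 2197: 31 days (October has 31).
Nov 24, 2197 → Dec 24, 2197: 30 days (November has 30).
Dec 24, 2197 → Jan 24, 2198: 31 days (December has 31).
Jan 24, 2198 → Feb 22, 2198: 29 days.
Total: 1217 days.

1217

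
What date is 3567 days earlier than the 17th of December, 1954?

March 12, 1945

−365 (one year) → Dec 17, 1953 (3202 left).
−365 (one year) → Dec 17, 1952 (2837 left).
−366 (one year; includes Feb 29, 1952) → Dec 17, 1951 (2471 left).
−365 (one year) → Dec 17, 1950 (2106 left).
−365 (one year) → Dec 17, 1949 (1741 left).
−365 (one year) → Dec 17, 1948 (1376 left).
−366 (one year; includes Feb 29, 1948) → Dec 17, 1947 (1010 left).
−365 (one year) → Dec 17, 1946 (645 left).
−365 (one year) → Dec 17, 1945 (280 left).
−17 → Nov 30, 1945 (end of Nov, 30 days; 263 left).
−30 → Oct 31, 1945 (end of Oct, 31 days; 233 left).
−31 → Sep 30, 1945 (end of Sep, 30 days; 202 left).
−30 → Aug 31, 1945 (end of Aug, 31 days; 172 left).
−31 → Jul 31, 1945 (end of Jul, 31 days; 141 left).
−31 → Jun 30, 1945 (end of Jun, 30 days; 110 left).
−30 → May 31, 1945 (end of May, 31 days; 80 left).
−31 → Apr 30, 1945 (end of Apr, 30 days; 49 left).
−30 → Mar 31, 1945 (end of Mar, 31 days; 19 left).
−19 → Mar 12, 1945.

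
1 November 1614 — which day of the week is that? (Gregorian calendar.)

Doomsday rule: the anchor day for the 1600s is Tuesday. For year 14: 14÷12 = 1 r 2, and 2÷4 = 0, so 1+2+0 = 3.
Tuesday + 3 ≡ Friday — that's 1614's doomsday.
In November the doomsday date is Nov 7.
Nov 1 is 6 days before Nov 7; 6 mod 7 = 6, so Friday − 6 = Saturday.

Saturday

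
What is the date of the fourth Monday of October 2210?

October 1, 2210 is a Monday.
The first Monday is therefore October 1 (same day).
The fourth Monday is 1 + 3×7 = October 22.

October 22, 2210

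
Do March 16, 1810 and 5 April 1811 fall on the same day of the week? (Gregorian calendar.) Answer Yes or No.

Yes

From Mar 16, 1810 to Apr 5, 1811 is 385 days.
385 mod 7 = 0, so they are the same weekday.
(Mar 16, 1810 is a Friday; Apr 5, 1811 is a Friday.)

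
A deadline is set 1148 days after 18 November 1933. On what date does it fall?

January 9, 1937

+365 (one year) → Nov 18, 1934 (783 left).
+365 (one year) → Nov 18, 1935 (418 left).
+366 (one year; includes Feb 29, 1936) → Nov 18, 1936 (52 left).
Nov has 30 days: +13 → Dec 1, 1936 (39 left).
Dec has 31 days: +31 → Jan 1, 1937 (8 left).
+8 → Jan 9, 1937.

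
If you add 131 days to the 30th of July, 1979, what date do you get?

December 8, 1979

Jul has 31 days: +2 → Aug 1, 1979 (129 left).
Aug has 31 days: +31 → Sep 1, 1979 (98 left).
Sep has 30 days: +30 → Oct 1, 1979 (68 left).
Oct has 31 days: +31 → Nov 1, 1979 (37 left).
Nov has 30 days: +30 → Dec 1, 1979 (7 left).
+7 → Dec 8, 1979.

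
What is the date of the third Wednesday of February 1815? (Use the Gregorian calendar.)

February 1, 1815 is a Wednesday.
The first Wednesday is therefore February 1 (same day).
The third Wednesday is 1 + 2×7 = February 15.

February 15, 1815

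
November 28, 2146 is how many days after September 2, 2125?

Sep 2, 2125 → Sep 2, 2126: 365 days.
Sep 2, 2126 → Sep 2, 2127: 365 days.
Sep 2, 2127 → Sep 2, 2128: 366 days (Feb 29, 2128 is in that span).
Sep 2, 2128 → Sep 2, 2129: 365 days.
Sep 2, 2129 → Sep 2, 2130: 365 days.
Sep 2, 2130 → Sep 2, 2131: 365 days.
Sep 2, 2131 → Sep 2, 2132: 366 days (Feb 29, 2132 is in that span).
Sep 2, 2132 → Sep 2, 2133: 365 days.
Sep 2, 2133 → Sep 2, 2134: 365 days.
Sep 2, 2134 → Sep 2, 2135: 365 days.
Sep 2, 2135 → Sep 2, 2136: 366 days (Feb 29, 2136 is in that span).
Sep 2, 2136 → Sep 2, 2137: 365 days.
Sep 2, 2137 → Sep 2, 2138: 365 days.
Sep 2, 2138 → Sep 2, 2139: 365 days.
Sep 2, 2139 → Sep 2, 2140: 366 days (Feb 29, 2140 is in that span).
Sep 2, 2140 → Sep 2, 2141: 365 days.
Sep 2, 2141 → Sep 2, 2142: 365 days.
Sep 2, 2142 → Sep 2, 2143: 365 days.
Sep 2, 2143 → Sep 2, 2144: 366 days (Feb 29, 2144 is in that span).
Sep 2, 2144 → Sep 2, 2145: 365 days.
Sep 2, 2145 → Sep 2, 2146: 365 days.
Sep 2, 2146 → Oct 2, 2146: 30 days (September has 30).
Oct 2, 2146 → Nov 2, 2146: 31 days (October has 31).
Nov 2, 2146 → Nov 28, 2146: 26 days.
Total: 7757 days.

7757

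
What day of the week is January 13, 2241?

Wednesday

Doomsday rule: the anchor day for the 2200s is Friday. For year 41: 41÷12 = 3 r 5, and 5÷4 = 1, so 3+5+1 = 9.
Friday + 9 ≡ Sunday — that's 2241's doomsday.
In January the doomsday date is Jan 3 (2241 is not a leap year).
Jan 13 is 10 days after Jan 3; 10 mod 7 = 3, so Sunday + 3 = Wednesday.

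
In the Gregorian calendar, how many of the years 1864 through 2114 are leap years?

61

Multiples of 4 in [1864,2114]: 63.
Of those, multiples of 100: 3 (not leap unless ÷400).
Multiples of 400: 1.
Leap years = 63 − 3 + 1 = 61.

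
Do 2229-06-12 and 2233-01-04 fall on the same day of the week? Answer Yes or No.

Yes

From Jun 12, 2229 to Jan 4, 2233 is 1302 days.
1302 mod 7 = 0, so they are the same weekday.
(Jun 12, 2229 is a Friday; Jan 4, 2233 is a Friday.)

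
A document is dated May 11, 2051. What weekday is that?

Thursday

Doomsday rule: the anchor day for the 2000s is Tuesday. For year 51: 51÷12 = 4 r 3, and 3÷4 = 0, so 4+3+0 = 7.
Tuesday + 7 ≡ Tuesday — that's 2051's doomsday.
In May the doomsday date is May 9.
May 11 is 2 days after May 9; 2 mod 7 = 2, so Tuesday + 2 = Thursday.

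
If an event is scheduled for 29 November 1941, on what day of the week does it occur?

Doomsday rule: the anchor day for the 1900s is Wednesday. For year 41: 41÷12 = 3 r 5, and 5÷4 = 1, so 3+5+1 = 9.
Wednesday + 9 ≡ Friday — that's 1941's doomsday.
In November the doomsday date is Nov 7.
Nov 29 is 22 days after Nov 7; 22 mod 7 = 1, so Friday + 1 = Saturday.

Saturday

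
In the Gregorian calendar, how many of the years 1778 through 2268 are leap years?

Multiples of 4 in [1778,2268]: 123.
Of those, multiples of 100: 5 (not leap unless ÷400).
Multiples of 400: 1.
Leap years = 123 − 5 + 1 = 119.

119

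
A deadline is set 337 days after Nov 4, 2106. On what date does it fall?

Nov has 30 days: +27 → Dec 1, 2106 (310 left).
Dec has 31 days: +31 → Jan 1, 2107 (279 left).
Jan has 31 days: +31 → Feb 1, 2107 (248 left).
Feb has 28 days: +28 → Mar 1, 2107 (220 left).
Mar has 31 days: +31 → Apr 1, 2107 (189 left).
Apr has 30 days: +30 → May 1, 2107 (159 left).
May has 31 days: +31 → Jun 1, 2107 (128 left).
Jun has 30 days: +30 → Jul 1, 2107 (98 left).
Jul has 31 days: +31 → Aug 1, 2107 (67 left).
Aug has 31 days: +31 → Sep 1, 2107 (36 left).
Sep has 30 days: +30 → Oct 1, 2107 (6 left).
+6 → Oct 7, 2107.

October 7, 2107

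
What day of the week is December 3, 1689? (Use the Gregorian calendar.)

Doomsday rule: the anchor day for the 1600s is Tuesday. For year 89: 89÷12 = 7 r 5, and 5÷4 = 1, so 7+5+1 = 13.
Tuesday + 13 ≡ Monday — that's 1689's doomsday.
In December the doomsday date is Dec 12.
Dec 3 is 9 days before Dec 12; 9 mod 7 = 2, so Monday − 2 = Saturday.

Saturday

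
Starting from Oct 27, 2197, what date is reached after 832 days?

February 6, 2200

+365 (one year) → Oct 27, 2198 (467 left).
+365 (one year) → Oct 27, 2199 (102 left).
Oct has 31 days: +5 → Nov 1, 2199 (97 left).
Nov has 30 days: +30 → Dec 1, 2199 (67 left).
Dec has 31 days: +31 → Jan 1, 2200 (36 left).
Jan has 31 days: +31 → Feb 1, 2200 (5 left).
+5 → Feb 6, 2200.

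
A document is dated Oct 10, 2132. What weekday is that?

Friday

Doomsday rule: the anchor day for the 2100s is Sunday. For year 32: 32÷12 = 2 r 8, and 8÷4 = 2, so 2+8+2 = 12.
Sunday + 12 ≡ Friday — that's 2132's doomsday.
In October the doomsday date is Oct 10.
Oct 10 is the doomsday itself: Friday.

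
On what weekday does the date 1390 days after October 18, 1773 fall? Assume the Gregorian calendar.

First find the weekday of Oct 18, 1773. Doomsday rule: the anchor day for the 1700s is Sunday. For year 73: 73÷12 = 6 r 1, and 1÷4 = 0, so 6+1+0 = 7.
Sunday + 7 ≡ Sunday — that's 1773's doomsday.
In October the doomsday date is Oct 10.
Oct 18 is 8 days after Oct 10; 8 mod 7 = 1, so Sunday + 1 = Monday.
1390 mod 7 = 4, so 1390 days after a Monday is Monday + 4 = Friday.

Friday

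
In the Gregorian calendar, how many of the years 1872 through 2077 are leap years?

51

Multiples of 4 in [1872,2077]: 52.
Of those, multiples of 100: 2 (not leap unless ÷400).
Multiples of 400: 1.
Leap years = 52 − 2 + 1 = 51.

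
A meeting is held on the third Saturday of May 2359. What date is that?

May 1, 2359 is a Friday.
The first Saturday is therefore May 2 (1 days later).
The third Saturday is 2 + 2×7 = May 16.

May 16, 2359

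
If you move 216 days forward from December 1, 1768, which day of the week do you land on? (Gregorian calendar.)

Dec 1, 1768 is a Thursday.
216 mod 7 = 6, so 216 days after a Thursday is Thursday + 6 = Wednesday.

Wednesday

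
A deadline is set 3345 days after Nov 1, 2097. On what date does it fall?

December 30, 2106

+365 (one year) → Nov 1, 2098 (2980 left).
+365 (one year) → Nov 1, 2099 (2615 left).
+365 (one year) → Nov 1, 2100 (2250 left).
+365 (one year) → Nov 1, 2101 (1885 left).
+365 (one year) → Nov 1, 2102 (1520 left).
+365 (one year) → Nov 1, 2103 (1155 left).
+366 (one year; includes Feb 29, 2104) → Nov 1, 2104 (789 left).
+365 (one year) → Nov 1, 2105 (424 left).
+365 (one year) → Nov 1, 2106 (59 left).
Nov has 30 days: +30 → Dec 1, 2106 (29 left).
+29 → Dec 30, 2106.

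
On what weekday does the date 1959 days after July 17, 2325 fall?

Thursday

First find the weekday of Jul 17, 2325. Doomsday rule: the anchor day for the 2300s is Wednesday. For year 25: 25÷12 = 2 r 1, and 1÷4 = 0, so 2+1+0 = 3.
Wednesday + 3 ≡ Saturday — that's 2325's doomsday.
In July the doomsday date is Jul 11.
Jul 17 is 6 days after Jul 11; 6 mod 7 = 6, so Saturday + 6 = Friday.
1959 mod 7 = 6, so 1959 days after a Friday is Friday + 6 = Thursday.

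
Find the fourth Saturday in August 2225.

August 27, 2225

August 1, 2225 is a Monday.
The first Saturday is therefore August 6 (5 days later).
The fourth Saturday is 6 + 3×7 = August 27.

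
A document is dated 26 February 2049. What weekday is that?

Doomsday rule: the anchor day for the 2000s is Tuesday. For year 49: 49÷12 = 4 r 1, and 1÷4 = 0, so 4+1+0 = 5.
Tuesday + 5 ≡ Sunday — that's 2049's doomsday.
In February the doomsday date is Feb 28 (2049 is not a leap year).
Feb 26 is 2 days before Feb 28; 2 mod 7 = 2, so Sunday − 2 = Friday.

Friday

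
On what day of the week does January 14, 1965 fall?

Doomsday rule: the anchor day for the 1900s is Wednesday. For year 65: 65÷12 = 5 r 5, and 5÷4 = 1, so 5+5+1 = 11.
Wednesday + 11 ≡ Sunday — that's 1965's doomsday.
In January the doomsday date is Jan 3 (1965 is not a leap year).
Jan 14 is 11 days after Jan 3; 11 mod 7 = 4, so Sunday + 4 = Thursday.

Thursday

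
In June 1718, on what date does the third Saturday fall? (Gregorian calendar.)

June 18, 1718

June 1, 1718 is a Wednesday.
The first Saturday is therefore June 4 (3 days later).
The third Saturday is 4 + 2×7 = June 18.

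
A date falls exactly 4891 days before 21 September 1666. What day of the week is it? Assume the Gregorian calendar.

First find the weekday of Sep 21, 1666. Doomsday rule: the anchor day for the 1600s is Tuesday. For year 66: 66÷12 = 5 r 6, and 6÷4 = 1, so 5+6+1 = 12.
Tuesday + 12 ≡ Sunday — that's 1666's doomsday.
In September the doomsday date is Sep 5.
Sep 21 is 16 days after Sep 5; 16 mod 7 = 2, so Sunday + 2 = Tuesday.
4891 mod 7 = 5, so 4891 days before a Tuesday is Tuesday − 5 = Thursday.

Thursday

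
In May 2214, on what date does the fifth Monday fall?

May 1, 2214 is a Sunday.
The first Monday is therefore May 2 (1 days later).
The fifth Monday is 2 + 4×7 = May 30.

May 30, 2214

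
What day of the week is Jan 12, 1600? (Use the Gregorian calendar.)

Doomsday rule: the anchor day for the 1600s is Tuesday. For year 00: 0÷12 = 0 r 0, and 0÷4 = 0, so 0+0+0 = 0.
Tuesday + 0 ≡ Tuesday — that's 1600's doomsday.
In January the doomsday date is Jan 4 (1600 is a leap year (divisible by 400)).
Jan 12 is 8 days after Jan 4; 8 mod 7 = 1, so Tuesday + 1 = Wednesday.

Wednesday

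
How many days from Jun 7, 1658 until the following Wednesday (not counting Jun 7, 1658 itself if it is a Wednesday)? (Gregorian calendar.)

Jun 7, 1658 is a Friday.
From Friday to the next Wednesday is 5 days.

5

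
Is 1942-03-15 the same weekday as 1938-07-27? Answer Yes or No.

No

From Jul 27, 1938 to Mar 15, 1942 is 1327 days.
1327 mod 7 = 4, so they are different weekdays.
(Jul 27, 1938 is a Wednesday; Mar 15, 1942 is a Sunday.)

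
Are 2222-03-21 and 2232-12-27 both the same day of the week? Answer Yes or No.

From Mar 21, 2222 to Dec 27, 2232 is 3934 days.
3934 mod 7 = 0, so they are the same weekday.
(Mar 21, 2222 is a Thursday; Dec 27, 2232 is a Thursday.)

Yes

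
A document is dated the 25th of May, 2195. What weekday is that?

Doomsday rule: the anchor day for the 2100s is Sunday. For year 95: 95÷12 = 7 r 11, and 11÷4 = 2, so 7+11+2 = 20.
Sunday + 20 ≡ Saturday — that's 2195's doomsday.
In May the doomsday date is May 9.
May 25 is 16 days after May 9; 16 mod 7 = 2, so Saturday + 2 = Monday.

Monday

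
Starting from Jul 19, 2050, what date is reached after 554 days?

January 24, 2052

+365 (one year) → Jul 19, 2051 (189 left).
Jul has 31 days: +13 → Aug 1, 2051 (176 left).
Aug has 31 days: +31 → Sep 1, 2051 (145 left).
Sep has 30 days: +30 → Oct 1, 2051 (115 left).
Oct has 31 days: +31 → Nov 1, 2051 (84 left).
Nov has 30 days: +30 → Dec 1, 2051 (54 left).
Dec has 31 days: +31 → Jan 1, 2052 (23 left).
+23 → Jan 24, 2052.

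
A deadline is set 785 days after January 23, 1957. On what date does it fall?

March 19, 1959

+365 (one year) → Jan 23, 1958 (420 left).
+365 (one year) → Jan 23, 1959 (55 left).
Jan has 31 days: +9 → Feb 1, 1959 (46 left).
Feb has 28 days: +28 → Mar 1, 1959 (18 left).
+18 → Mar 19, 1959.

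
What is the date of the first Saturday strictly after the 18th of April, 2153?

April 21, 2153

Apr 18, 2153 is a Wednesday.
From Wednesday to the next Saturday is 3 days.
Apr 18, 2153 + 3 = Apr 21, 2153.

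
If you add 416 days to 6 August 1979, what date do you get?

+366 (one year; includes Feb 29, 1980) → Aug 6, 1980 (50 left).
Aug has 31 days: +26 → Sep 1, 1980 (24 left).
+24 → Sep 25, 1980.

September 25, 1980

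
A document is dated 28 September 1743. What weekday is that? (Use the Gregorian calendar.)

Doomsday rule: the anchor day for the 1700s is Sunday. For year 43: 43÷12 = 3 r 7, and 7÷4 = 1, so 3+7+1 = 11.
Sunday + 11 ≡ Thursday — that's 1743's doomsday.
In September the doomsday date is Sep 5.
Sep 28 is 23 days after Sep 5; 23 mod 7 = 2, so Thursday + 2 = Saturday.

Saturday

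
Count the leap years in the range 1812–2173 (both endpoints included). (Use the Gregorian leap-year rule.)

89

Multiples of 4 in [1812,2173]: 91.
Of those, multiples of 100: 3 (not leap unless ÷400).
Multiples of 400: 1.
Leap years = 91 − 3 + 1 = 89.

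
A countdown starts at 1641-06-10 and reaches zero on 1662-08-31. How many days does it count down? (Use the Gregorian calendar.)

7752

Jun 10, 1641 → Jun 10, 1642: 365 days.
Jun 10, 1642 → Jun 10, 1643: 365 days.
Jun 10, 1643 → Jun 10, 1644: 366 days (Feb 29, 1644 is in that span).
Jun 10, 1644 → Jun 10, 1645: 365 days.
Jun 10, 1645 → Jun 10, 1646: 365 days.
Jun 10, 1646 → Jun 10, 1647: 365 days.
Jun 10, 1647 → Jun 10, 1648: 366 days (Feb 29, 1648 is in that span).
Jun 10, 1648 → Jun 10, 1649: 365 days.
Jun 10, 1649 → Jun 10, 1650: 365 days.
Jun 10, 1650 → Jun 10, 1651: 365 days.
Jun 10, 1651 → Jun 10, 1652: 366 days (Feb 29, 1652 is in that span).
Jun 10, 1652 → Jun 10, 1653: 365 days.
Jun 10, 1653 → Jun 10, 1654: 365 days.
Jun 10, 1654 → Jun 10, 1655: 365 days.
Jun 10, 1655 → Jun 10, 1656: 366 days (Feb 29, 1656 is in that span).
Jun 10, 1656 → Jun 10, 1657: 365 days.
Jun 10, 1657 → Jun 10, 1658: 365 days.
Jun 10, 1658 → Jun 10, 1659: 365 days.
Jun 10, 1659 → Jun 10, 1660: 366 days (Feb 29, 1660 is in that span).
Jun 10, 1660 → Jun 10, 1661: 365 days.
Jun 10, 1661 → Jun 10, 1662: 365 days.
Jun 10, 1662 → Jul 10, 1662: 30 days (June has 30).
Jul 10, 1662 → Aug 10, 1662: 31 days (July has 31).
Aug 10, 1662 → Aug 31, 1662: 21 days.
Total: 7752 days.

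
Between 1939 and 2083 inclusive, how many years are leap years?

Multiples of 4 in [1939,2083]: 36.
Of those, multiples of 100: 1 (not leap unless ÷400).
Multiples of 400: 1.
Leap years = 36 − 1 + 1 = 36.

36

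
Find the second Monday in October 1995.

October 1, 1995 is a Sunday.
The first Monday is therefore October 2 (1 days later).
The second Monday is 2 + 1×7 = October 9.

October 9, 1995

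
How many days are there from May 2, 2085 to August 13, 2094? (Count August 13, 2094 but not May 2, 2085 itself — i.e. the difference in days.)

3390

May 2, 2085 → May 2, 2086: 365 days.
May 2, 2086 → May 2, 2087: 365 days.
May 2, 2087 → May 2, 2088: 366 days (Feb 29, 2088 is in that span).
May 2, 2088 → May 2, 2089: 365 days.
May 2, 2089 → May 2, 2090: 365 days.
May 2, 2090 → May 2, 2091: 365 days.
May 2, 2091 → May 2, 2092: 366 days (Feb 29, 2092 is in that span).
May 2, 2092 → May 2, 2093: 365 days.
May 2, 2093 → May 2, 2094: 365 days.
May 2, 2094 → Jun 2, 2094: 31 days (May has 31).
Jun 2, 2094 → Jul 2, 2094: 30 days (June has 30).
Jul 2, 2094 → Aug 2, 2094: 31 days (July has 31).
Aug 2, 2094 → Aug 13, 2094: 11 days.
Total: 3390 days.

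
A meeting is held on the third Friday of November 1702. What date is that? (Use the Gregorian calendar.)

November 17, 1702

November 1, 1702 is a Wednesday.
The first Friday is therefore November 3 (2 days later).
The third Friday is 3 + 2×7 = November 17.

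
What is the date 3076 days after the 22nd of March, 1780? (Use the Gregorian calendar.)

+365 (one year) → Mar 22, 1781 (2711 left).
+365 (one year) → Mar 22, 1782 (2346 left).
+365 (one year) → Mar 22, 1783 (1981 left).
+366 (one year; includes Feb 29, 1784) → Mar 22, 1784 (1615 left).
+365 (one year) → Mar 22, 1785 (1250 left).
+365 (one year) → Mar 22, 1786 (885 left).
+365 (one year) → Mar 22, 1787 (520 left).
+366 (one year; includes Feb 29, 1788) → Mar 22, 1788 (154 left).
Mar has 31 days: +10 → Apr 1, 1788 (144 left).
Apr has 30 days: +30 → May 1, 1788 (114 left).
May has 31 days: +31 → Jun 1, 1788 (83 left).
Jun has 30 days: +30 → Jul 1, 1788 (53 left).
Jul has 31 days: +31 → Aug 1, 1788 (22 left).
+22 → Aug 23, 1788.

August 23, 1788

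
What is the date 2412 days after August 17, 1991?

+366 (one year; includes Feb 29, 1992) → Aug 17, 1992 (2046 left).
+365 (one year) → Aug 17, 1993 (1681 left).
+365 (one year) → Aug 17, 1994 (1316 left).
+365 (one year) → Aug 17, 1995 (951 left).
+366 (one year; includes Feb 29, 1996) → Aug 17, 1996 (585 left).
+365 (one year) → Aug 17, 1997 (220 left).
Aug has 31 days: +15 → Sep 1, 1997 (205 left).
Sep has 30 days: +30 → Oct 1, 1997 (175 left).
Oct has 31 days: +31 → Nov 1, 1997 (144 left).
Nov has 30 days: +30 → Dec 1, 1997 (114 left).
Dec has 31 days: +31 → Jan 1, 1998 (83 left).
Jan has 31 days: +31 → Feb 1, 1998 (52 left).
Feb has 28 days: +28 → Mar 1, 1998 (24 left).
+24 → Mar 25, 1998.

March 25, 1998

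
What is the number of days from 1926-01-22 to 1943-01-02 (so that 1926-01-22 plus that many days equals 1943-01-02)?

Jan 22, 1926 → Jan 22, 1927: 365 days.
Jan 22, 1927 → Jan 22, 1928: 365 days.
Jan 22, 1928 → Jan 22, 1929: 366 days (Feb 29, 1928 is in that span).
Jan 22, 1929 → Jan 22, 1930: 365 days.
Jan 22, 1930 → Jan 22, 1931: 365 days.
Jan 22, 1931 → Jan 22, 1932: 365 days.
Jan 22, 1932 → Jan 22, 1933: 366 days (Feb 29, 1932 is in that span).
Jan 22, 1933 → Jan 22, 1934: 365 days.
Jan 22, 1934 → Jan 22, 1935: 365 days.
Jan 22, 1935 → Jan 22, 1936: 365 days.
Jan 22, 1936 → Jan 22, 1937: 366 days (Feb 29, 1936 is in that span).
Jan 22, 1937 → Jan 22, 1938: 365 days.
Jan 22, 1938 → Jan 22, 1939: 365 days.
Jan 22, 1939 → Jan 22, 1940: 365 days.
Jan 22, 1940 → Jan 22, 1941: 366 days (Feb 29, 1940 is in that span).
Jan 22, 1941 → Jan 22, 1942: 365 days.
Jan 22, 1942 → Feb 22, 1942: 31 days (January has 31).
Feb 22, 1942 → Mar 22, 1942: 28 days (February has 28).
Mar 22, 1942 → Apr 22, 1942: 31 days (March has 31).
Apr 22, 1942 → May 22, 1942: 30 days (April has 30).
May 22, 1942 → Jun 22, 1942: 31 days (May has 31).
Jun 22, 1942 → Jul 22, 1942: 30 days (June has 30).
Jul 22, 1942 → Aug 22, 1942: 31 days (July has 31).
Aug 22, 1942 → Sep 22, 1942: 31 days (August has 31).
Sep 22, 1942 → Oct 22, 1942: 30 days (September has 30).
Oct 22, 1942 → Nov 22, 1942: 31 days (October has 31).
Nov 22, 1942 → Dec 22, 1942: 30 days (November has 30).
Dec 22, 1942 → Jan 2, 1943: 11 days.
Total: 6189 days.

6189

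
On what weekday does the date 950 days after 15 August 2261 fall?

First find the weekday of Aug 15, 2261. Doomsday rule: the anchor day for the 2200s is Friday. For year 61: 61÷12 = 5 r 1, and 1÷4 = 0, so 5+1+0 = 6.
Friday + 6 ≡ Thursday — that's 2261's doomsday.
In August the doomsday date is Aug 8.
Aug 15 is 7 days after Aug 8; 7 mod 7 = 0, so Thursday + 0 = Thursday.
950 mod 7 = 5, so 950 days after a Thursday is Thursday + 5 = Tuesday.

Tuesday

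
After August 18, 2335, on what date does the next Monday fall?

August 19, 2335

Aug 18, 2335 is a Sunday.
From Sunday to the next Monday is 1 day.
Aug 18, 2335 + 1 = Aug 19, 2335.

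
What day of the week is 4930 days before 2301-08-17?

Aug 17, 2301 is a Saturday.
4930 mod 7 = 2, so 4930 days before a Saturday is Saturday − 2 = Thursday.

Thursday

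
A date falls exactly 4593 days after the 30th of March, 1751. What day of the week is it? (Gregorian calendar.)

Mar 30, 1751 is a Tuesday.
4593 mod 7 = 1, so 4593 days after a Tuesday is Tuesday + 1 = Wednesday.

Wednesday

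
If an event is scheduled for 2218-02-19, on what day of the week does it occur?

Doomsday rule: the anchor day for the 2200s is Friday. For year 18: 18÷12 = 1 r 6, and 6÷4 = 1, so 1+6+1 = 8.
Friday + 8 ≡ Saturday — that's 2218's doomsday.
In February the doomsday date is Feb 28 (2218 is not a leap year).
Feb 19 is 9 days before Feb 28; 9 mod 7 = 2, so Saturday − 2 = Thursday.

Thursday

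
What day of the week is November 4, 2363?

Monday

Doomsday rule: the anchor day for the 2300s is Wednesday. For year 63: 63÷12 = 5 r 3, and 3÷4 = 0, so 5+3+0 = 8.
Wednesday + 8 ≡ Thursday — that's 2363's doomsday.
In November the doomsday date is Nov 7.
Nov 4 is 3 days before Nov 7; 3 mod 7 = 3, so Thursday − 3 = Monday.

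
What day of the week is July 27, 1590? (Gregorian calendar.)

Friday

Doomsday rule: the anchor day for the 1500s is Wednesday. For year 90: 90÷12 = 7 r 6, and 6÷4 = 1, so 7+6+1 = 14.
Wednesday + 14 ≡ Wednesday — that's 1590's doomsday.
In July the doomsday date is Jul 11.
Jul 27 is 16 days after Jul 11; 16 mod 7 = 2, so Wednesday + 2 = Friday.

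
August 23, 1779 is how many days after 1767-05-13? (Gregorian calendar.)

4485

May 13, 1767 → May 13, 1768: 366 days (Feb 29, 1768 is in that span).
May 13, 1768 → May 13, 1769: 365 days.
May 13, 1769 → May 13, 1770: 365 days.
May 13, 1770 → May 13, 1771: 365 days.
May 13, 1771 → May 13, 1772: 366 days (Feb 29, 1772 is in that span).
May 13, 1772 → May 13, 1773: 365 days.
May 13, 1773 → May 13, 1774: 365 days.
May 13, 1774 → May 13, 1775: 365 days.
May 13, 1775 → May 13, 1776: 366 days (Feb 29, 1776 is in that span).
May 13, 1776 → May 13, 1777: 365 days.
May 13, 1777 → May 13, 1778: 365 days.
May 13, 1778 → May 13, 1779: 365 days.
May 13, 1779 → Jun 13, 1779: 31 days (May has 31).
Jun 13, 1779 → Jul 13, 1779: 30 days (June has 30).
Jul 13, 1779 → Aug 13, 1779: 31 days (July has 31).
Aug 13, 1779 → Aug 23, 1779: 10 days.
Total: 4485 days.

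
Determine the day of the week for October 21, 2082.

Doomsday rule: the anchor day for the 2000s is Tuesday. For year 82: 82÷12 = 6 r 10, and 10÷4 = 2, so 6+10+2 = 18.
Tuesday + 18 ≡ Saturday — that's 2082's doomsday.
In October the doomsday date is Oct 10.
Oct 21 is 11 days after Oct 10; 11 mod 7 = 4, so Saturday + 4 = Wednesday.

Wednesday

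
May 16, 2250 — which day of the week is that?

Thursday

Doomsday rule: the anchor day for the 2200s is Friday. For year 50: 50÷12 = 4 r 2, and 2÷4 = 0, so 4+2+0 = 6.
Friday + 6 ≡ Thursday — that's 2250's doomsday.
In May the doomsday date is May 9.
May 16 is 7 days after May 9; 7 mod 7 = 0, so Thursday + 0 = Thursday.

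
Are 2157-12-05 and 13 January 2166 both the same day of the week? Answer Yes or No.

Yes

From Dec 5, 2157 to Jan 13, 2166 is 2961 days.
2961 mod 7 = 0, so they are the same weekday.
(Dec 5, 2157 is a Monday; Jan 13, 2166 is a Monday.)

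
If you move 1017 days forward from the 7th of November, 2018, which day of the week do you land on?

Friday

Nov 7, 2018 is a Wednesday.
1017 mod 7 = 2, so 1017 days after a Wednesday is Wednesday + 2 = Friday.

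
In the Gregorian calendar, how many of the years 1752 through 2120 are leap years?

Multiples of 4 in [1752,2120]: 93.
Of those, multiples of 100: 4 (not leap unless ÷400).
Multiples of 400: 1.
Leap years = 93 − 4 + 1 = 90.

90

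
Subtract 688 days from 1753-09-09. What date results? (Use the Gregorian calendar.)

−365 (one year) → Sep 9, 1752 (323 left).
−9 → Aug 31, 1752 (end of Aug, 31 days; 314 left).
−31 → Jul 31, 1752 (end of Jul, 31 days; 283 left).
−31 → Jun 30, 1752 (end of Jun, 30 days; 252 left).
−30 → May 31, 1752 (end of May, 31 days; 222 left).
−31 → Apr 30, 1752 (end of Apr, 30 days; 191 left).
−30 → Mar 31, 1752 (end of Mar, 31 days; 161 left).
−31 → Feb 29, 1752 (end of Feb, 29 days; 130 left).
−29 → Jan 31, 1752 (end of Jan, 31 days; 101 left).
−31 → Dec 31, 1751 (end of Dec, 31 days; 70 left).
−31 → Nov 30, 1751 (end of Nov, 30 days; 39 left).
−30 → Oct 31, 1751 (end of Oct, 31 days; 9 left).
−9 → Oct 22, 1751.

October 22, 1751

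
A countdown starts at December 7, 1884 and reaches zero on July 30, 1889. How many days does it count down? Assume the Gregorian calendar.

Dec 7, 1884 → Dec 7, 1885: 365 days.
Dec 7, 1885 → Dec 7, 1886: 365 days.
Dec 7, 1886 → Dec 7, 1887: 365 days.
Dec 7, 1887 → Dec 7, 1888: 366 days (Feb 29, 1888 is in that span).
Dec 7, 1888 → Jan 7, 1889: 31 days (December has 31).
Jan 7, 1889 → Feb 7, 1889: 31 days (January has 31).
Feb 7, 1889 → Mar 7, 1889: 28 days (February has 28).
Mar 7, 1889 → Apr 7, 1889: 31 days (March has 31).
Apr 7, 1889 → May 7, 1889: 30 days (April has 30).
May 7, 1889 → Jun 7, 1889: 31 days (May has 31).
Jun 7, 1889 → Jul 7, 1889: 30 days (June has 30).
Jul 7, 1889 → Jul 30, 1889: 23 days.
Total: 1696 days.

1696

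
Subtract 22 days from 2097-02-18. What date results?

January 27, 2097

−18 → Jan 31, 2097 (end of Jan, 31 days; 4 left).
−4 → Jan 27, 2097.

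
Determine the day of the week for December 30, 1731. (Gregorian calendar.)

Sunday

Doomsday rule: the anchor day for the 1700s is Sunday. For year 31: 31÷12 = 2 r 7, and 7÷4 = 1, so 2+7+1 = 10.
Sunday + 10 ≡ Wednesday — that's 1731's doomsday.
In December the doomsday date is Dec 12.
Dec 30 is 18 days after Dec 12; 18 mod 7 = 4, so Wednesday + 4 = Sunday.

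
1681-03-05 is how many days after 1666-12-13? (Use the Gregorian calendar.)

Dec 13, 1666 → Dec 13, 1667: 365 days.
Dec 13, 1667 → Dec 13, 1668: 366 days (Feb 29, 1668 is in that span).
Dec 13, 1668 → Dec 13, 1669: 365 days.
Dec 13, 1669 → Dec 13, 1670: 365 days.
Dec 13, 1670 → Dec 13, 1671: 365 days.
Dec 13, 1671 → Dec 13, 1672: 366 days (Feb 29, 1672 is in that span).
Dec 13, 1672 → Dec 13, 1673: 365 days.
Dec 13, 1673 → Dec 13, 1674: 365 days.
Dec 13, 1674 → Dec 13, 1675: 365 days.
Dec 13, 1675 → Dec 13, 1676: 366 days (Feb 29, 1676 is in that span).
Dec 13, 1676 → Dec 13, 1677: 365 days.
Dec 13, 1677 → Dec 13, 1678: 365 days.
Dec 13, 1678 → Dec 13, 1679: 365 days.
Dec 13, 1679 → Dec 13, 1680: 366 days (Feb 29, 1680 is in that span).
Dec 13, 1680 → Jan 13, 1681: 31 days (December has 31).
Jan 13, 1681 → Feb 13, 1681: 31 days (January has 31).
Feb 13, 1681 → Mar 5, 1681: 20 days.
Total: 5196 days.

5196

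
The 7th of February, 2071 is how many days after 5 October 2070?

125

Oct 5, 2070 → Nov 5, 2070: 31 days (October has 31).
Nov 5, 2070 → Dec 5, 2070: 30 days (November has 30).
Dec 5, 2070 → Jan 5, 2071: 31 days (December has 31).
Jan 5, 2071 → Feb 5, 2071: 31 days (January has 31).
Feb 5, 2071 → Feb 7, 2071: 2 days.
Total: 125 days.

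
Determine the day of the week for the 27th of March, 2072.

Sunday

Doomsday rule: the anchor day for the 2000s is Tuesday. For year 72: 72÷12 = 6 r 0, and 0÷4 = 0, so 6+0+0 = 6.
Tuesday + 6 ≡ Monday — that's 2072's doomsday.
In March the doomsday date is Mar 14.
Mar 27 is 13 days after Mar 14; 13 mod 7 = 6, so Monday + 6 = Sunday.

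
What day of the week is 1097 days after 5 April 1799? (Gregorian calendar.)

Apr 5, 1799 is a Friday.
1097 mod 7 = 5, so 1097 days after a Friday is Friday + 5 = Wednesday.

Wednesday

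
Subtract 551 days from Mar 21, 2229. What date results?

September 17, 2227

−365 (one year) → Mar 21, 2228 (186 left).
−21 → Feb 29, 2228 (end of Feb, 29 days; 165 left).
−29 → Jan 31, 2228 (end of Jan, 31 days; 136 left).
−31 → Dec 31, 2227 (end of Dec, 31 days; 105 left).
−31 → Nov 30, 2227 (end of Nov, 30 days; 74 left).
−30 → Oct 31, 2227 (end of Oct, 31 days; 44 left).
−31 → Sep 30, 2227 (end of Sep, 30 days; 13 left).
−13 → Sep 17, 2227.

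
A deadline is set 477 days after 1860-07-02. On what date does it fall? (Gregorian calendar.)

October 22, 1861

+365 (one year) → Jul 2, 1861 (112 left).
Jul has 31 days: +30 → Aug 1, 1861 (82 left).
Aug has 31 days: +31 → Sep 1, 1861 (51 left).
Sep has 30 days: +30 → Oct 1, 1861 (21 left).
+21 → Oct 22, 1861.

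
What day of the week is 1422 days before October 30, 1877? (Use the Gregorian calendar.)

Oct 30, 1877 is a Tuesday.
1422 mod 7 = 1, so 1422 days before a Tuesday is Tuesday − 1 = Monday.

Monday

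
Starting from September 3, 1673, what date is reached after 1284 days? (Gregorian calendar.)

March 10, 1677

+365 (one year) → Sep 3, 1674 (919 left).
+365 (one year) → Sep 3, 1675 (554 left).
+366 (one year; includes Feb 29, 1676) → Sep 3, 1676 (188 left).
Sep has 30 days: +28 → Oct 1, 1676 (160 left).
Oct has 31 days: +31 → Nov 1, 1676 (129 left).
Nov has 30 days: +30 → Dec 1, 1676 (99 left).
Dec has 31 days: +31 → Jan 1, 1677 (68 left).
Jan has 31 days: +31 → Feb 1, 1677 (37 left).
Feb has 28 days: +28 → Mar 1, 1677 (9 left).
+9 → Mar 10, 1677.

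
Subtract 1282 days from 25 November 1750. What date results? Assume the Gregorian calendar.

−365 (one year) → Nov 25, 1749 (917 left).
−365 (one year) → Nov 25, 1748 (552 left).
−366 (one year; includes Feb 29, 1748) → Nov 25, 1747 (186 left).
−25 → Oct 31, 1747 (end of Oct, 31 days; 161 left).
−31 → Sep 30, 1747 (end of Sep, 30 days; 130 left).
−30 → Aug 31, 1747 (end of Aug, 31 days; 100 left).
−31 → Jul 31, 1747 (end of Jul, 31 days; 69 left).
−31 → Jun 30, 1747 (end of Jun, 30 days; 38 left).
−30 → May 31, 1747 (end of May, 31 days; 8 left).
−8 → May 23, 1747.

May 23, 1747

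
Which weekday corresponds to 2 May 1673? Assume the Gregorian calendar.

Doomsday rule: the anchor day for the 1600s is Tuesday. For year 73: 73÷12 = 6 r 1, and 1÷4 = 0, so 6+1+0 = 7.
Tuesday + 7 ≡ Tuesday — that's 1673's doomsday.
In May the doomsday date is May 9.
May 2 is 7 days before May 9; 7 mod 7 = 0, so Tuesday − 0 = Tuesday.

Tuesday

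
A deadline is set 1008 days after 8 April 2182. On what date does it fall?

January 10, 2185

+365 (one year) → Apr 8, 2183 (643 left).
+366 (one year; includes Feb 29, 2184) → Apr 8, 2184 (277 left).
Apr has 30 days: +23 → May 1, 2184 (254 left).
May has 31 days: +31 → Jun 1, 2184 (223 left).
Jun has 30 days: +30 → Jul 1, 2184 (193 left).
Jul has 31 days: +31 → Aug 1, 2184 (162 left).
Aug has 31 days: +31 → Sep 1, 2184 (131 left).
Sep has 30 days: +30 → Oct 1, 2184 (101 left).
Oct has 31 days: +31 → Nov 1, 2184 (70 left).
Nov has 30 days: +30 → Dec 1, 2184 (40 left).
Dec has 31 days: +31 → Jan 1, 2185 (9 left).
+9 → Jan 10, 2185.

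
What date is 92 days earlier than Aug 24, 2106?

May 24, 2106

−24 → Jul 31, 2106 (end of Jul, 31 days; 68 left).
−31 → Jun 30, 2106 (end of Jun, 30 days; 37 left).
−30 → May 31, 2106 (end of May, 31 days; 7 left).
−7 → May 24, 2106.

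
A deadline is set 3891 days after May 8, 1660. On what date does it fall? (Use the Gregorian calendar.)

January 2, 1671

+365 (one year) → May 8, 1661 (3526 left).
+365 (one year) → May 8, 1662 (3161 left).
+365 (one year) → May 8, 1663 (2796 left).
+366 (one year; includes Feb 29, 1664) → May 8, 1664 (2430 left).
+365 (one year) → May 8, 1665 (2065 left).
+365 (one year) → May 8, 1666 (1700 left).
+365 (one year) → May 8, 1667 (1335 left).
+366 (one year; includes Feb 29, 1668) → May 8, 1668 (969 left).
+365 (one year) → May 8, 1669 (604 left).
+365 (one year) → May 8, 1670 (239 left).
May has 31 days: +24 → Jun 1, 1670 (215 left).
Jun has 30 days: +30 → Jul 1, 1670 (185 left).
Jul has 31 days: +31 → Aug 1, 1670 (154 left).
Aug has 31 days: +31 → Sep 1, 1670 (123 left).
Sep has 30 days: +30 → Oct 1, 1670 (93 left).
Oct has 31 days: +31 → Nov 1, 1670 (62 left).
Nov has 30 days: +30 → Dec 1, 1670 (32 left).
Dec has 31 days: +31 → Jan 1, 1671 (1 left).
+1 → Jan 2, 1671.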